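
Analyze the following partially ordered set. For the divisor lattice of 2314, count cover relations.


A cover relation a -< b holds when a < b with no c strictly between.
Cover relations:
  1 -< 2
  1 -< 13
  1 -< 89
  2 -< 26
  2 -< 178
  13 -< 26
  13 -< 1157
  26 -< 2314
  ...4 more
Total: 12


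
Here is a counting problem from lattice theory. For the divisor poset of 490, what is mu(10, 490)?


In a divisor lattice, mu(a,b) = mu(b/a) where mu is the classical Mobius function.
b/a = 490/10 = 49
Prime factorization of 49: primes [7]
49 is not squarefree, so mu(49) = 0


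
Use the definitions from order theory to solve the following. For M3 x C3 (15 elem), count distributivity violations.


Distributive law: a ^ (b v c) = (a ^ b) v (a ^ c).
Check all 15^3 = 3375 ordered triples (a,b,c).
  e.g. a=(a1,0), b=(a2,0), c=(a3,0): lhs=(a1,0) != rhs=(0,0)
  e.g. a=(a1,0), b=(a2,0), c=(a3,1): lhs=(a1,0) != rhs=(0,0)
Total violating triples: 162


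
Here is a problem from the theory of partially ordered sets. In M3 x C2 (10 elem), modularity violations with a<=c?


Modular law: if a <= c then a v (b ^ c) = (a v b) ^ c.
Check all triples (a,b,c) with a <= c among 10 elements.
This lattice is modular (diamonds M_m and their chain-products are modular).
Total violating triples: 0


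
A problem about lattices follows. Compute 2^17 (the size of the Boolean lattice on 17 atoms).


Power set = 2^n.
2^17 = 131072


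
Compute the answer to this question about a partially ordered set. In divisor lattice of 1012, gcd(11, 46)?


Meet=gcd.
gcd(11,46)=1


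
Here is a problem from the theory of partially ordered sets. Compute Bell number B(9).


B(n) = number of set partitions of an n-element set.
B(n) satisfies the recurrence: B(n+1) = sum_k C(n,k)*B(k).
B(9) = 21147


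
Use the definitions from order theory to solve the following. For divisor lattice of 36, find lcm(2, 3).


In a divisor lattice, join = lcm (least common multiple).
Compute lcm iteratively: start with first element, then lcm(current, next).
Elements: [2, 3]
lcm(2,3) = 6
Final lcm = 6


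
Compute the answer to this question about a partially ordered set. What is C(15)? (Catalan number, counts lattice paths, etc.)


C(n) = C(2n, n) / (n+1).
C(30, 15) = 155117520
C(15) = 155117520 / 16 = 9694845


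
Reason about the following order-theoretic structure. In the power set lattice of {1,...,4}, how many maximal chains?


A maximal chain goes from the minimum element to a maximal element via cover relations.
Counting all min-to-max paths in the cover graph.
Total maximal chains: 24


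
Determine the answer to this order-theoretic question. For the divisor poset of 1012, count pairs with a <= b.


The order relation is {(a,b) : a <= b}, reflexive so it includes (a,a).
Examples: (1,1), (1,1012), (1,11), (1,2), (1,22), ...
Total ordered pairs: 54


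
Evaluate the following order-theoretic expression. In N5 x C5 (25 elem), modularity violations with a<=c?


Modular law: if a <= c then a v (b ^ c) = (a v b) ^ c.
Check all triples (a,b,c) with a <= c among 25 elements.
  e.g. a=(a,0), b=(c,0), c=(b,0): lhs=(a,0) != rhs=(b,0)
  e.g. a=(a,0), b=(c,1), c=(b,0): lhs=(a,0) != rhs=(b,0)
Total violating triples: 75


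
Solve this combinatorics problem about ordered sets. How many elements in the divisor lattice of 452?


Divisors of 452: [1, 2, 4, 113, 226, 452]
Count: 6


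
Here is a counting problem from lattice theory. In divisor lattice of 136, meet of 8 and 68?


In a divisor lattice, meet = gcd (greatest common divisor).
By Euclidean algorithm or factoring: gcd(8,68) = 4


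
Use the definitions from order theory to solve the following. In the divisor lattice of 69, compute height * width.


Height = length of longest chain minus 1; width = size of largest antichain.
A maximum chain: 1 | 23 | 69  (height 2).
A maximum antichain: {3, 23}  (width 2).
Product = 2 * 2 = 4


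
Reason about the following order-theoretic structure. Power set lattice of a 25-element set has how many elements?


Power set = 2^n.
2^25 = 33554432


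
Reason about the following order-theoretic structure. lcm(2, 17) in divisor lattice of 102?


Join=lcm.
gcd(2,17)=1
lcm=34


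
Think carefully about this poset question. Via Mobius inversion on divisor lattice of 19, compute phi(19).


phi(n) = n * prod_{p|n} (1 - 1/p).
Prime divisors of 19: [19]
phi(19) = 19 * (1 - 1/19)
phi(19) = 18


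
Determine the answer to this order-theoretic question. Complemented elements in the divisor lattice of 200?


An element a is complemented if some b has a meet b = bottom, a join b = top.
a is complemented iff gcd(a, n/a)=1, i.e. a is a unitary divisor of 200.
Complemented elements: 1, 8, 25, 200
Count: 4


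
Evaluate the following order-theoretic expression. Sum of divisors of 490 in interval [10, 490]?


Interval [10,490] in divisors of 490: [10, 70, 490]
Sum = 570


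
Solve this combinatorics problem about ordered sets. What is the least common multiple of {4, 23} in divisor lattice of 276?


In a divisor lattice, join = lcm (least common multiple).
Compute lcm iteratively: start with first element, then lcm(current, next).
Elements: [4, 23]
lcm(4,23) = 92
Final lcm = 92


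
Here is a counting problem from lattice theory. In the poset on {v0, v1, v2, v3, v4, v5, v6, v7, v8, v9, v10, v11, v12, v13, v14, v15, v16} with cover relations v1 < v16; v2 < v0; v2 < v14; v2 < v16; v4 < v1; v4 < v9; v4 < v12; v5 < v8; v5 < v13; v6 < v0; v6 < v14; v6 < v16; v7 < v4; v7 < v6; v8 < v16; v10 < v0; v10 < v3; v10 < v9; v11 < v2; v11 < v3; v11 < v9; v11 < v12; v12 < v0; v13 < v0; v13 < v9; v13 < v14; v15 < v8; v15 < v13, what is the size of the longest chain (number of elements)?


A chain is a totally ordered subset; we count the number of elements in a maximum chain.
Compute, for each element x, the size of the longest chain ending at x:
  v5: 1
  v7: 1
  v10: 1
  v11: 1
  v15: 1
  v2: 2
  ...
A maximum chain: v7 < v4 < v12 < v0
Number of elements in the longest chain: 4


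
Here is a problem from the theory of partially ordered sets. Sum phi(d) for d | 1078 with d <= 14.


Divisors of 1078 up to 14: [1, 2, 7, 11, 14]
phi values: [1, 1, 6, 10, 6]
Sum = 24


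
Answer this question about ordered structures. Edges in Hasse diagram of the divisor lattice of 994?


A cover relation a -< b holds when a < b with no c strictly between.
Cover relations:
  1 -< 2
  1 -< 7
  1 -< 71
  2 -< 14
  2 -< 142
  7 -< 14
  7 -< 497
  14 -< 994
  ...4 more
Total: 12


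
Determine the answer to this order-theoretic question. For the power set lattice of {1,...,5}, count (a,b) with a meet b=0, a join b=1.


Complement pair (a,b): a meet b = bottom, a join b = top.
Here: A intersect B = {} and A union B = {1,...,5}.
Pairs found: ({},{1,2,3,4,5}), ({1},{2,3,4,5}), ({2},{1,3,4,5}), ({3},{1,2,4,5}), ... (28 more)
Total ordered pairs: 32


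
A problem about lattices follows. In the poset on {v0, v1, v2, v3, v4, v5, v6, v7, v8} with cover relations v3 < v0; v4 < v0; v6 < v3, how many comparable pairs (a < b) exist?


A comparable pair {a,b} has a < b or b < a in the order.
Count unordered pairs where one element is strictly below the other.
Examples: {v0,v3}, {v0,v4}, {v0,v6}, {v3,v6}
Total comparable pairs: 4


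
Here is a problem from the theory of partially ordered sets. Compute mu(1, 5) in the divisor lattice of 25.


In a divisor lattice, mu(a,b) = mu(b/a) where mu is the classical Mobius function.
b/a = 5/1 = 5
Prime factorization of 5: primes [5]
5 is squarefree with 1 prime factor(s), so mu(5) = (-1)^1 = -1


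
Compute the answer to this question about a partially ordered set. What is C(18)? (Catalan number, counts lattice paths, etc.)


C(n) = C(2n, n) / (n+1).
C(36, 18) = 9075135300
C(18) = 9075135300 / 19 = 477638700


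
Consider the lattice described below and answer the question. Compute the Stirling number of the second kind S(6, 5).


S(n,k) = k*S(n-1,k) + S(n-1,k-1).
S(5,5) = 1, S(5,4) = 10
S(6,5) = 5*1 + 10 = 5 + 10
S(6,5) = 15


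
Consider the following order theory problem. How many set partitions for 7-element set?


B(n) = number of set partitions of an n-element set.
B(n) satisfies the recurrence: B(n+1) = sum_k C(n,k)*B(k).
B(7) = 877


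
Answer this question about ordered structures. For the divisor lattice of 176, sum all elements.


sigma(n) = sum of divisors.
Divisors of 176: [1, 2, 4, 8, 11, 16, 22, 44, 88, 176]
Sum = 372


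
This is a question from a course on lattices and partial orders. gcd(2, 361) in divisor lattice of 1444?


Meet=gcd.
gcd(2,361)=1


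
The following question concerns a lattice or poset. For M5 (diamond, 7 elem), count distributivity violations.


Distributive law: a ^ (b v c) = (a ^ b) v (a ^ c).
Check all 7^3 = 343 ordered triples (a,b,c).
  e.g. a=a1, b=a2, c=a3: lhs=a1 != rhs=0
  e.g. a=a1, b=a2, c=a4: lhs=a1 != rhs=0
Total violating triples: 60


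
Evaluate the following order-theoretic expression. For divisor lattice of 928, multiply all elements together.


Divisors of 928: [1, 2, 4, 8, 16, 29, 32, 58, 116, 232, 464, 928]
Product = n^(d(n)/2) = 928^(12/2)
Product = 638686677648277504


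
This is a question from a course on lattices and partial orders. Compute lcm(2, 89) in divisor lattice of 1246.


In a divisor lattice, join = lcm (least common multiple).
gcd(2,89) = 1
lcm(2,89) = 2*89/gcd = 178/1 = 178


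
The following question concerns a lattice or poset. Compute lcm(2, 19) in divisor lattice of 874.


In a divisor lattice, join = lcm (least common multiple).
gcd(2,19) = 1
lcm(2,19) = 2*19/gcd = 38/1 = 38


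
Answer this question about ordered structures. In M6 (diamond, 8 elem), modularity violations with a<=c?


Modular law: if a <= c then a v (b ^ c) = (a v b) ^ c.
Check all triples (a,b,c) with a <= c among 8 elements.
This lattice is modular (diamonds M_m and their chain-products are modular).
Total violating triples: 0


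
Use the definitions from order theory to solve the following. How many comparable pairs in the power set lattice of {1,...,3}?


A comparable pair {a,b} has a < b or b < a in the order.
Count unordered pairs where one element is strictly below the other.
Examples: {{},{1}}, {{},{2}}, {{},{3}}, {{},{1,2}}, ...
Total comparable pairs: 19


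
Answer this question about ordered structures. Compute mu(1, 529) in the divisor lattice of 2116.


In a divisor lattice, mu(a,b) = mu(b/a) where mu is the classical Mobius function.
b/a = 529/1 = 529
Prime factorization of 529: primes [23]
529 is not squarefree, so mu(529) = 0


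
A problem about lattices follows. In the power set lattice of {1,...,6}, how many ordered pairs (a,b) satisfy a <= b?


The order relation is {(a,b) : a <= b}, reflexive so it includes (a,a).
Examples: ({},{}), ({},{1,2}), ({},{1,2,3}), ({},{1,2,3,4}), ({},{1,2,3,4,5}), ...
Total ordered pairs: 729


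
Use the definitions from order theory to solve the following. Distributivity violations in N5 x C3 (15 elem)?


Distributive law: a ^ (b v c) = (a ^ b) v (a ^ c).
Check all 15^3 = 3375 ordered triples (a,b,c).
  e.g. a=(b,0), b=(a,0), c=(c,0): lhs=(b,0) != rhs=(a,0)
  e.g. a=(b,0), b=(a,0), c=(c,1): lhs=(b,0) != rhs=(a,0)
Total violating triples: 54


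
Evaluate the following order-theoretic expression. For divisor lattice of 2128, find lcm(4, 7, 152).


In a divisor lattice, join = lcm (least common multiple).
Compute lcm iteratively: start with first element, then lcm(current, next).
Elements: [4, 7, 152]
lcm(4,7) = 28
lcm(28,152) = 1064
Final lcm = 1064


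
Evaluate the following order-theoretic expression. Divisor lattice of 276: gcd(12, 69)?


Meet=gcd.
gcd(12,69)=3


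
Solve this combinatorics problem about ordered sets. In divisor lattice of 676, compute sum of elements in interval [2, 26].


Interval [2,26] in divisors of 676: [2, 26]
Sum = 28


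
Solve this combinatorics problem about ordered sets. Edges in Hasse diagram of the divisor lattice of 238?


A cover relation a -< b holds when a < b with no c strictly between.
Cover relations:
  1 -< 2
  1 -< 7
  1 -< 17
  2 -< 14
  2 -< 34
  7 -< 14
  7 -< 119
  14 -< 238
  ...4 more
Total: 12


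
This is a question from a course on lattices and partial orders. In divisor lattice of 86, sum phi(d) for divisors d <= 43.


Divisors of 86 up to 43: [1, 2, 43]
phi values: [1, 1, 42]
Sum = 44


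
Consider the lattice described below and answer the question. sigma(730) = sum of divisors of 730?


sigma(n) = sum of divisors.
Divisors of 730: [1, 2, 5, 10, 73, 146, 365, 730]
Sum = 1332


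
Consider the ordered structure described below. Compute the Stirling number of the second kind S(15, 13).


S(n,k) = k*S(n-1,k) + S(n-1,k-1).
S(14,13) = 91, S(14,12) = 3367
S(15,13) = 13*91 + 3367 = 1183 + 3367
S(15,13) = 4550


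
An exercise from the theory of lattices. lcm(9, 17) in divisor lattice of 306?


Join=lcm.
gcd(9,17)=1
lcm=153


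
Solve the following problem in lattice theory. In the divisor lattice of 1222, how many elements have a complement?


An element a is complemented if some b has a meet b = bottom, a join b = top.
a is complemented iff gcd(a, n/a)=1, i.e. a is a unitary divisor of 1222.
Complemented elements: 1, 2, 13, 26, 47, 94, ... (2 more)
Count: 8


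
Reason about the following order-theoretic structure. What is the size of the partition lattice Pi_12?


B(n) = number of set partitions of an n-element set.
B(n) satisfies the recurrence: B(n+1) = sum_k C(n,k)*B(k).
B(12) = 4213597


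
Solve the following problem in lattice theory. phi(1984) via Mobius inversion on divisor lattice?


phi(n) = n * prod_{p|n} (1 - 1/p).
Prime divisors of 1984: [2, 31]
phi(1984) = 1984 * (1 - 1/2) * (1 - 1/31)
phi(1984) = 960


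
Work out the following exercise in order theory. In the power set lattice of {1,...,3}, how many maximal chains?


A maximal chain goes from the minimum element to a maximal element via cover relations.
Counting all min-to-max paths in the cover graph.
Total maximal chains: 6


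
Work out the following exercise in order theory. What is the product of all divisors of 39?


Divisors of 39: [1, 3, 13, 39]
Product = n^(d(n)/2) = 39^(4/2)
Product = 1521


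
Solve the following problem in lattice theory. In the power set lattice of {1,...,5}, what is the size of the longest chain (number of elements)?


A chain is a totally ordered subset; we count the number of elements in a maximum chain.
Compute, for each element x, the size of the longest chain ending at x:
  {}: 1
  {1}: 2
  {2}: 2
  {3}: 2
  {4}: 2
  {5}: 2
  ...
A maximum chain: {} < {1} < {1,2} < {1,2,3} < {1,2,3,4} < {1,2,3,4,5}
Number of elements in the longest chain: 6


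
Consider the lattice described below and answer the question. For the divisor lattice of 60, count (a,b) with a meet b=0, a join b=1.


Complement pair (a,b): a meet b = bottom, a join b = top.
Here: gcd(a,b)=1 and lcm(a,b)=60, i.e. a*b=60 with a,b coprime.
Pairs found: (1,60), (3,20), (4,15), (5,12), ... (4 more)
Total ordered pairs: 8


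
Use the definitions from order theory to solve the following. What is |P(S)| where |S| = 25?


Power set = 2^n.
2^25 = 33554432


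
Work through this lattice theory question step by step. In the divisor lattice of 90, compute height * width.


Height = length of longest chain minus 1; width = size of largest antichain.
A maximum chain: 1 | 5 | 15 | 45 | 90  (height 4).
A maximum antichain: {6, 9, 10, 15}  (width 4).
Product = 4 * 4 = 16


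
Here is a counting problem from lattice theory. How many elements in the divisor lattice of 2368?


Divisors of 2368: [1, 2, 4, 8, 16, 32, 37, 64, 74, 148, 296, 592, 1184, 2368]
Count: 14


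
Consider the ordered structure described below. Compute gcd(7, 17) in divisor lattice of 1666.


In a divisor lattice, meet = gcd (greatest common divisor).
By Euclidean algorithm or factoring: gcd(7,17) = 1


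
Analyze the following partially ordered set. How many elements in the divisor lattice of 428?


Divisors of 428: [1, 2, 4, 107, 214, 428]
Count: 6


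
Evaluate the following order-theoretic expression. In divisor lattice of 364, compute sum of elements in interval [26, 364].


Interval [26,364] in divisors of 364: [26, 52, 182, 364]
Sum = 624


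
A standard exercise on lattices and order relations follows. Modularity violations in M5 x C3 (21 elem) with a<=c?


Modular law: if a <= c then a v (b ^ c) = (a v b) ^ c.
Check all triples (a,b,c) with a <= c among 21 elements.
This lattice is modular (diamonds M_m and their chain-products are modular).
Total violating triples: 0


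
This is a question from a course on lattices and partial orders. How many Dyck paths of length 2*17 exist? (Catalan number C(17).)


C(n) = C(2n, n) / (n+1).
C(34, 17) = 2333606220
C(17) = 2333606220 / 18 = 129644790


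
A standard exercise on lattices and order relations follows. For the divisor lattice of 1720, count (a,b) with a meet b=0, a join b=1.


Complement pair (a,b): a meet b = bottom, a join b = top.
Here: gcd(a,b)=1 and lcm(a,b)=1720, i.e. a*b=1720 with a,b coprime.
Pairs found: (1,1720), (5,344), (8,215), (40,43), ... (4 more)
Total ordered pairs: 8


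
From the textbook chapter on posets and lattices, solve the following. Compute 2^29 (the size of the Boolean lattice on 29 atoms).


Power set = 2^n.
2^29 = 536870912


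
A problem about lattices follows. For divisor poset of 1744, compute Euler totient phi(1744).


phi(n) = n * prod_{p|n} (1 - 1/p).
Prime divisors of 1744: [2, 109]
phi(1744) = 1744 * (1 - 1/2) * (1 - 1/109)
phi(1744) = 864


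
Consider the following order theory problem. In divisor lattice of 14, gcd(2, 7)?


Meet=gcd.
gcd(2,7)=1


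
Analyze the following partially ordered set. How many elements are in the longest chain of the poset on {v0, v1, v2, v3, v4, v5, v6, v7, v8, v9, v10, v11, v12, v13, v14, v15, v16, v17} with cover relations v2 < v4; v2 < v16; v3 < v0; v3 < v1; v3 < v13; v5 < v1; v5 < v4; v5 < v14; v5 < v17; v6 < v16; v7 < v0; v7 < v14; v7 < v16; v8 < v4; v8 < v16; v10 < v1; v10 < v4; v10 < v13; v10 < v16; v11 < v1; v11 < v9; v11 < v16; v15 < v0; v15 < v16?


A chain is a totally ordered subset; we count the number of elements in a maximum chain.
Compute, for each element x, the size of the longest chain ending at x:
  v2: 1
  v3: 1
  v5: 1
  v6: 1
  v7: 1
  v8: 1
  ...
A maximum chain: v3 < v0
Number of elements in the longest chain: 2


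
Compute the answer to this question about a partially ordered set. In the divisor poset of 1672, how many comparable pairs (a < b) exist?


A comparable pair {a,b} has a < b or b < a in the order.
Count unordered pairs where one element is strictly below the other.
Examples: {1,2}, {1,4}, {1,8}, {1,11}, ...
Total comparable pairs: 74


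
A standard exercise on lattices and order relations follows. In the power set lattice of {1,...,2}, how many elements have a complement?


An element a is complemented if some b has a meet b = bottom, a join b = top.
every subset A has complement S\A, so all elements are complemented.
Complemented elements: {}, {1}, {2}, {1,2}
Count: 4


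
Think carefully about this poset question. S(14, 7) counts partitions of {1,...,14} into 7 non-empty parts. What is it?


S(n,k) = k*S(n-1,k) + S(n-1,k-1).
S(13,7) = 5715424, S(13,6) = 9321312
S(14,7) = 7*5715424 + 9321312 = 40007968 + 9321312
S(14,7) = 49329280


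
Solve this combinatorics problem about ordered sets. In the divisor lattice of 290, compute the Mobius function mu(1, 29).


In a divisor lattice, mu(a,b) = mu(b/a) where mu is the classical Mobius function.
b/a = 29/1 = 29
Prime factorization of 29: primes [29]
29 is squarefree with 1 prime factor(s), so mu(29) = (-1)^1 = -1


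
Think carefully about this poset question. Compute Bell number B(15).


B(n) = number of set partitions of an n-element set.
B(n) satisfies the recurrence: B(n+1) = sum_k C(n,k)*B(k).
B(15) = 1382958545


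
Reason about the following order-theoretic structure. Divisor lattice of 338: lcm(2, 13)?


Join=lcm.
gcd(2,13)=1
lcm=26


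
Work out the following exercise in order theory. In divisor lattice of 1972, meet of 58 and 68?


In a divisor lattice, meet = gcd (greatest common divisor).
By Euclidean algorithm or factoring: gcd(58,68) = 2


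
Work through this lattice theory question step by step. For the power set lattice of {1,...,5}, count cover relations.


A cover relation a -< b holds when a < b with no c strictly between.
Cover relations:
  {} -< {1}
  {} -< {2}
  {} -< {3}
  {} -< {4}
  {} -< {5}
  {1} -< {1,2}
  {1} -< {1,3}
  {1} -< {1,4}
  ...72 more
Total: 80


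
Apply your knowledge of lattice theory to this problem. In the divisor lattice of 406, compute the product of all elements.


Divisors of 406: [1, 2, 7, 14, 29, 58, 203, 406]
Product = n^(d(n)/2) = 406^(8/2)
Product = 27170906896


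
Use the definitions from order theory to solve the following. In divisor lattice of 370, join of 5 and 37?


In a divisor lattice, join = lcm (least common multiple).
gcd(5,37) = 1
lcm(5,37) = 5*37/gcd = 185/1 = 185


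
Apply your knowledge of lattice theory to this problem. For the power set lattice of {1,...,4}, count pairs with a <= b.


The order relation is {(a,b) : a <= b}, reflexive so it includes (a,a).
Examples: ({},{}), ({},{1,2}), ({},{1,2,3}), ({},{1,2,3,4}), ({},{1,2,4}), ...
Total ordered pairs: 81


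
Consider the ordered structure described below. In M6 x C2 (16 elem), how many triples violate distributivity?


Distributive law: a ^ (b v c) = (a ^ b) v (a ^ c).
Check all 16^3 = 4096 ordered triples (a,b,c).
  e.g. a=(a1,0), b=(a2,0), c=(a3,0): lhs=(a1,0) != rhs=(0,0)
  e.g. a=(a1,0), b=(a2,0), c=(a3,1): lhs=(a1,0) != rhs=(0,0)
Total violating triples: 960


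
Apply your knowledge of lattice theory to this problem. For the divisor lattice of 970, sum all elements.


sigma(n) = sum of divisors.
Divisors of 970: [1, 2, 5, 10, 97, 194, 485, 970]
Sum = 1764


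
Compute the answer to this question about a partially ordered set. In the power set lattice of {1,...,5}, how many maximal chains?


A maximal chain goes from the minimum element to a maximal element via cover relations.
Counting all min-to-max paths in the cover graph.
Total maximal chains: 120


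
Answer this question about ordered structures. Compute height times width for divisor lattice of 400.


Height = length of longest chain minus 1; width = size of largest antichain.
A maximum chain: 1 | 5 | 25 | 50 | 100 | 200 | 400  (height 6).
A maximum antichain: {4, 10, 25}  (width 3).
Product = 6 * 3 = 18


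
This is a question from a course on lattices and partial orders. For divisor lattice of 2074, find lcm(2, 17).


In a divisor lattice, join = lcm (least common multiple).
Compute lcm iteratively: start with first element, then lcm(current, next).
Elements: [2, 17]
lcm(2,17) = 34
Final lcm = 34


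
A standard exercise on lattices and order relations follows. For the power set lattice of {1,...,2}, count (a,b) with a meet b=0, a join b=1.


Complement pair (a,b): a meet b = bottom, a join b = top.
Here: A intersect B = {} and A union B = {1,...,2}.
Pairs found: ({},{1,2}), ({1},{2}), ({2},{1}), ({1,2},{})
Total ordered pairs: 4


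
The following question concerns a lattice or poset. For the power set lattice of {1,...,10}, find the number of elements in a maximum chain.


A chain is a totally ordered subset; we count the number of elements in a maximum chain.
Compute, for each element x, the size of the longest chain ending at x:
  {}: 1
  {1}: 2
  {2}: 2
  {3}: 2
  {4}: 2
  {5}: 2
  ...
A maximum chain: {} < {1} < {1,2} < {1,2,3} < {1,2,3,4} < {1,2,3,4,5} < {1,2,3,4,5,6} < {1,2,3,4,5,6,7} < {1,2,3,4,5,6,7,8} < {1,2,3,4,5,6,7,8,9} < {1,2,3,4,5,6,7,8,9,10}
Number of elements in the longest chain: 11


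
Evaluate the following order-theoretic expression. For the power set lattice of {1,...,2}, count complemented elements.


An element a is complemented if some b has a meet b = bottom, a join b = top.
every subset A has complement S\A, so all elements are complemented.
Complemented elements: {}, {1}, {2}, {1,2}
Count: 4


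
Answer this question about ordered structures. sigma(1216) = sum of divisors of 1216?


sigma(n) = sum of divisors.
Divisors of 1216: [1, 2, 4, 8, 16, 19, 32, 38, 64, 76, 152, 304, 608, 1216]
Sum = 2540


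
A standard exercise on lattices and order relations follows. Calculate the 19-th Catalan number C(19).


C(n) = C(2n, n) / (n+1).
C(38, 19) = 35345263800
C(19) = 35345263800 / 20 = 1767263190


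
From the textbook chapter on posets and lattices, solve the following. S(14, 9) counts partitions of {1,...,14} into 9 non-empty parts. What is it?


S(n,k) = k*S(n-1,k) + S(n-1,k-1).
S(13,9) = 359502, S(13,8) = 1899612
S(14,9) = 9*359502 + 1899612 = 3235518 + 1899612
S(14,9) = 5135130


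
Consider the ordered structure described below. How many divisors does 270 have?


Divisors of 270: [1, 2, 3, 5, 6, 9, 10, 15, 18, 27, 30, 45, 54, 90, 135, 270]
Count: 16


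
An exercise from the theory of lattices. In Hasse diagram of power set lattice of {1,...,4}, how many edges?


A cover relation a -< b holds when a < b with no c strictly between.
Cover relations:
  {} -< {1}
  {} -< {2}
  {} -< {3}
  {} -< {4}
  {1} -< {1,2}
  {1} -< {1,3}
  {1} -< {1,4}
  {2} -< {1,2}
  ...24 more
Total: 32


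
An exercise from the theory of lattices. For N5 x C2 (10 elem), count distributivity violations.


Distributive law: a ^ (b v c) = (a ^ b) v (a ^ c).
Check all 10^3 = 1000 ordered triples (a,b,c).
  e.g. a=(b,0), b=(a,0), c=(c,0): lhs=(b,0) != rhs=(a,0)
  e.g. a=(b,0), b=(a,0), c=(c,1): lhs=(b,0) != rhs=(a,0)
Total violating triples: 16


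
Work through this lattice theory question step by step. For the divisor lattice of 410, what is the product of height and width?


Height = length of longest chain minus 1; width = size of largest antichain.
A maximum chain: 1 | 41 | 205 | 410  (height 3).
A maximum antichain: {2, 5, 41}  (width 3).
Product = 3 * 3 = 9


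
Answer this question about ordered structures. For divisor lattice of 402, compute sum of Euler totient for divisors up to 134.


Divisors of 402 up to 134: [1, 2, 3, 6, 67, 134]
phi values: [1, 1, 2, 2, 66, 66]
Sum = 138


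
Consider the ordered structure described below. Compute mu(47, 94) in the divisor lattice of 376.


In a divisor lattice, mu(a,b) = mu(b/a) where mu is the classical Mobius function.
b/a = 94/47 = 2
Prime factorization of 2: primes [2]
2 is squarefree with 1 prime factor(s), so mu(2) = (-1)^1 = -1


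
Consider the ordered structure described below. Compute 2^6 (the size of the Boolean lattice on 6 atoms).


Power set = 2^n.
2^6 = 64


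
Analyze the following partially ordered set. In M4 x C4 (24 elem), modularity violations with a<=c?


Modular law: if a <= c then a v (b ^ c) = (a v b) ^ c.
Check all triples (a,b,c) with a <= c among 24 elements.
This lattice is modular (diamonds M_m and their chain-products are modular).
Total violating triples: 0


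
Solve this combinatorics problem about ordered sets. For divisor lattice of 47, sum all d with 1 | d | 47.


Interval [1,47] in divisors of 47: [1, 47]
Sum = 48


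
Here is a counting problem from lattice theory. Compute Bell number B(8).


B(n) = number of set partitions of an n-element set.
B(n) satisfies the recurrence: B(n+1) = sum_k C(n,k)*B(k).
B(8) = 4140


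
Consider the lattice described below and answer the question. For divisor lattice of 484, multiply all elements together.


Divisors of 484: [1, 2, 4, 11, 22, 44, 121, 242, 484]
Product = n^(d(n)/2) = 484^(9/2)
Product = 1207269217792


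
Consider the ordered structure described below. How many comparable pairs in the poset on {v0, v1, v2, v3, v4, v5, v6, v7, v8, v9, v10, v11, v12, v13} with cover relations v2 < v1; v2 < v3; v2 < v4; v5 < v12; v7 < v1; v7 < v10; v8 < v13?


A comparable pair {a,b} has a < b or b < a in the order.
Count unordered pairs where one element is strictly below the other.
Examples: {v1,v2}, {v1,v7}, {v2,v3}, {v2,v4}, ...
Total comparable pairs: 7


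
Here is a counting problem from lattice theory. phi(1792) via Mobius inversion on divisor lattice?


phi(n) = n * prod_{p|n} (1 - 1/p).
Prime divisors of 1792: [2, 7]
phi(1792) = 1792 * (1 - 1/2) * (1 - 1/7)
phi(1792) = 768


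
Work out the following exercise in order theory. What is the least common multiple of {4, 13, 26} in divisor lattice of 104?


In a divisor lattice, join = lcm (least common multiple).
Compute lcm iteratively: start with first element, then lcm(current, next).
Elements: [4, 13, 26]
lcm(4,13) = 52
lcm(52,26) = 52
Final lcm = 52


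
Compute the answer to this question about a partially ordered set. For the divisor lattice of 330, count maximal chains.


A maximal chain goes from the minimum element to a maximal element via cover relations.
Counting all min-to-max paths in the cover graph.
Total maximal chains: 24


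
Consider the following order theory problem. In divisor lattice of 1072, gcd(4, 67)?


Meet=gcd.
gcd(4,67)=1


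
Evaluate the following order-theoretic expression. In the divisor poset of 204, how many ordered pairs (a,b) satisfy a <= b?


The order relation is {(a,b) : a <= b}, reflexive so it includes (a,a).
Examples: (1,1), (1,102), (1,12), (1,17), (1,2), ...
Total ordered pairs: 54


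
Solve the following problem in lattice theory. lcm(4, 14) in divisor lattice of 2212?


Join=lcm.
gcd(4,14)=2
lcm=28


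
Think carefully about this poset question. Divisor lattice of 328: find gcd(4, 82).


In a divisor lattice, meet = gcd (greatest common divisor).
By Euclidean algorithm or factoring: gcd(4,82) = 2


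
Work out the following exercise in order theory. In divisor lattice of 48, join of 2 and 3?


In a divisor lattice, join = lcm (least common multiple).
gcd(2,3) = 1
lcm(2,3) = 2*3/gcd = 6/1 = 6


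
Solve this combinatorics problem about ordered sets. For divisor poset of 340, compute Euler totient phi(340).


phi(n) = n * prod_{p|n} (1 - 1/p).
Prime divisors of 340: [2, 5, 17]
phi(340) = 340 * (1 - 1/2) * (1 - 1/5) * (1 - 1/17)
phi(340) = 128


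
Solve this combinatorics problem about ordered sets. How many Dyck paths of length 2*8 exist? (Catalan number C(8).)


C(n) = C(2n, n) / (n+1).
C(16, 8) = 12870
C(8) = 12870 / 9 = 1430


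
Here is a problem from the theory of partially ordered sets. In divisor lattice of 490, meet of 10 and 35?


In a divisor lattice, meet = gcd (greatest common divisor).
By Euclidean algorithm or factoring: gcd(10,35) = 5


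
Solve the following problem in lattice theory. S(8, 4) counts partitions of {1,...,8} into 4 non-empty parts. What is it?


S(n,k) = k*S(n-1,k) + S(n-1,k-1).
S(7,4) = 350, S(7,3) = 301
S(8,4) = 4*350 + 301 = 1400 + 301
S(8,4) = 1701


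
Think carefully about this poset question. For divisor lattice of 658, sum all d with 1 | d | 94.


Interval [1,94] in divisors of 658: [1, 2, 47, 94]
Sum = 144


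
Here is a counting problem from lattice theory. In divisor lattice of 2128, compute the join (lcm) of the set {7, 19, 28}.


In a divisor lattice, join = lcm (least common multiple).
Compute lcm iteratively: start with first element, then lcm(current, next).
Elements: [7, 19, 28]
lcm(7,19) = 133
lcm(133,28) = 532
Final lcm = 532


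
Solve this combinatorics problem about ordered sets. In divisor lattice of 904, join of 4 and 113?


In a divisor lattice, join = lcm (least common multiple).
gcd(4,113) = 1
lcm(4,113) = 4*113/gcd = 452/1 = 452


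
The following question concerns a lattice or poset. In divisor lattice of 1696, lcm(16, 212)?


Join=lcm.
gcd(16,212)=4
lcm=848


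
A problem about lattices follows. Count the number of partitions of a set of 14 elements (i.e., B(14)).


B(n) = number of set partitions of an n-element set.
B(n) satisfies the recurrence: B(n+1) = sum_k C(n,k)*B(k).
B(14) = 190899322


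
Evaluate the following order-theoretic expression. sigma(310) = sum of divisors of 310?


sigma(n) = sum of divisors.
Divisors of 310: [1, 2, 5, 10, 31, 62, 155, 310]
Sum = 576


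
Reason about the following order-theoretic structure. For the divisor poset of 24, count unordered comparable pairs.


A comparable pair {a,b} has a < b or b < a in the order.
Count unordered pairs where one element is strictly below the other.
Examples: {1,2}, {1,3}, {1,4}, {1,6}, ...
Total comparable pairs: 22


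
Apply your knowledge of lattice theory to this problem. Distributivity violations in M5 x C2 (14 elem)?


Distributive law: a ^ (b v c) = (a ^ b) v (a ^ c).
Check all 14^3 = 2744 ordered triples (a,b,c).
  e.g. a=(a1,0), b=(a2,0), c=(a3,0): lhs=(a1,0) != rhs=(0,0)
  e.g. a=(a1,0), b=(a2,0), c=(a3,1): lhs=(a1,0) != rhs=(0,0)
Total violating triples: 480


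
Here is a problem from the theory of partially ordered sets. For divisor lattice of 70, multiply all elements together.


Divisors of 70: [1, 2, 5, 7, 10, 14, 35, 70]
Product = n^(d(n)/2) = 70^(8/2)
Product = 24010000


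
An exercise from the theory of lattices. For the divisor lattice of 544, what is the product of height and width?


Height = length of longest chain minus 1; width = size of largest antichain.
A maximum chain: 1 | 17 | 34 | 68 | 136 | 272 | 544  (height 6).
A maximum antichain: {2, 17}  (width 2).
Product = 6 * 2 = 12


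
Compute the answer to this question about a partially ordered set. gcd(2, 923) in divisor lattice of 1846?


Meet=gcd.
gcd(2,923)=1


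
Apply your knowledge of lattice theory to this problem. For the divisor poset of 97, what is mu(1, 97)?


In a divisor lattice, mu(a,b) = mu(b/a) where mu is the classical Mobius function.
b/a = 97/1 = 97
Prime factorization of 97: primes [97]
97 is squarefree with 1 prime factor(s), so mu(97) = (-1)^1 = -1


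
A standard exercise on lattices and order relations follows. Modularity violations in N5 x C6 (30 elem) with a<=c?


Modular law: if a <= c then a v (b ^ c) = (a v b) ^ c.
Check all triples (a,b,c) with a <= c among 30 elements.
  e.g. a=(a,0), b=(c,0), c=(b,0): lhs=(a,0) != rhs=(b,0)
  e.g. a=(a,0), b=(c,1), c=(b,0): lhs=(a,0) != rhs=(b,0)
Total violating triples: 126


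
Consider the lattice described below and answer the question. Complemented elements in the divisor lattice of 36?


An element a is complemented if some b has a meet b = bottom, a join b = top.
a is complemented iff gcd(a, n/a)=1, i.e. a is a unitary divisor of 36.
Complemented elements: 1, 4, 9, 36
Count: 4


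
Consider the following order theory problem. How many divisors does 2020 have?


Divisors of 2020: [1, 2, 4, 5, 10, 20, 101, 202, 404, 505, 1010, 2020]
Count: 12


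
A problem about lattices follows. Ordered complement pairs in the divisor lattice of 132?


Complement pair (a,b): a meet b = bottom, a join b = top.
Here: gcd(a,b)=1 and lcm(a,b)=132, i.e. a*b=132 with a,b coprime.
Pairs found: (1,132), (3,44), (4,33), (11,12), ... (4 more)
Total ordered pairs: 8


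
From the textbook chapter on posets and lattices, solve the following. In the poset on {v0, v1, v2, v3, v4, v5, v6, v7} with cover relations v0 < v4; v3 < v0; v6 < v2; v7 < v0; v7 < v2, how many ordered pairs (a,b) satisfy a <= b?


The order relation is {(a,b) : a <= b}, reflexive so it includes (a,a).
Examples: (v0,v0), (v0,v4), (v1,v1), (v2,v2), (v3,v0), ...
Total ordered pairs: 15


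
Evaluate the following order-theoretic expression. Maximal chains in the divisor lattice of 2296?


A maximal chain goes from the minimum element to a maximal element via cover relations.
Counting all min-to-max paths in the cover graph.
Total maximal chains: 20


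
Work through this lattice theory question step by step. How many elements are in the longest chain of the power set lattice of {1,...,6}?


A chain is a totally ordered subset; we count the number of elements in a maximum chain.
Compute, for each element x, the size of the longest chain ending at x:
  {}: 1
  {1}: 2
  {2}: 2
  {3}: 2
  {4}: 2
  {5}: 2
  ...
A maximum chain: {} < {1} < {1,2} < {1,2,3} < {1,2,3,4} < {1,2,3,4,5} < {1,2,3,4,5,6}
Number of elements in the longest chain: 7


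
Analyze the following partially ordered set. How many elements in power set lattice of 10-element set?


Power set = 2^n.
2^10 = 1024


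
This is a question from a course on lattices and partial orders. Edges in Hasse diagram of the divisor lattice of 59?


A cover relation a -< b holds when a < b with no c strictly between.
Cover relations:
  1 -< 59
Total: 1


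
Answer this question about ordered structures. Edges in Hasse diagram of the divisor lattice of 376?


A cover relation a -< b holds when a < b with no c strictly between.
Cover relations:
  1 -< 2
  1 -< 47
  2 -< 4
  2 -< 94
  4 -< 8
  4 -< 188
  8 -< 376
  47 -< 94
  ...2 more
Total: 10


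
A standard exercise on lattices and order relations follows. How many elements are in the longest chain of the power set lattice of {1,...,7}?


A chain is a totally ordered subset; we count the number of elements in a maximum chain.
Compute, for each element x, the size of the longest chain ending at x:
  {}: 1
  {1}: 2
  {2}: 2
  {3}: 2
  {4}: 2
  {5}: 2
  ...
A maximum chain: {} < {1} < {1,2} < {1,2,3} < {1,2,3,4} < {1,2,3,4,5} < {1,2,3,4,5,6} < {1,2,3,4,5,6,7}
Number of elements in the longest chain: 8


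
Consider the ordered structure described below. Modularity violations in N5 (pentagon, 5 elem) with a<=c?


Modular law: if a <= c then a v (b ^ c) = (a v b) ^ c.
Check all triples (a,b,c) with a <= c among 5 elements.
  e.g. a=a, b=c, c=b: lhs=a != rhs=b
Total violating triples: 1


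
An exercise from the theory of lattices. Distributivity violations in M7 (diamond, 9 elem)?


Distributive law: a ^ (b v c) = (a ^ b) v (a ^ c).
Check all 9^3 = 729 ordered triples (a,b,c).
  e.g. a=a1, b=a2, c=a3: lhs=a1 != rhs=0
  e.g. a=a1, b=a2, c=a4: lhs=a1 != rhs=0
Total violating triples: 210


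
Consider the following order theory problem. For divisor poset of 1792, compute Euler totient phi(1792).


phi(n) = n * prod_{p|n} (1 - 1/p).
Prime divisors of 1792: [2, 7]
phi(1792) = 1792 * (1 - 1/2) * (1 - 1/7)
phi(1792) = 768


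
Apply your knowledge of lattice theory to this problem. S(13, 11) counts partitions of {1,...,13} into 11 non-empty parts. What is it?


S(n,k) = k*S(n-1,k) + S(n-1,k-1).
S(12,11) = 66, S(12,10) = 1705
S(13,11) = 11*66 + 1705 = 726 + 1705
S(13,11) = 2431


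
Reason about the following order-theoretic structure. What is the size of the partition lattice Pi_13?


B(n) = number of set partitions of an n-element set.
B(n) satisfies the recurrence: B(n+1) = sum_k C(n,k)*B(k).
B(13) = 27644437


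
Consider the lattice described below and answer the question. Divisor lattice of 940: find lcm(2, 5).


In a divisor lattice, join = lcm (least common multiple).
gcd(2,5) = 1
lcm(2,5) = 2*5/gcd = 10/1 = 10


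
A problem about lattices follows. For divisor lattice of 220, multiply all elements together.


Divisors of 220: [1, 2, 4, 5, 10, 11, 20, 22, 44, 55, 110, 220]
Product = n^(d(n)/2) = 220^(12/2)
Product = 113379904000000


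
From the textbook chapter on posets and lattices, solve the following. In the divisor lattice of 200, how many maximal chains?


A maximal chain goes from the minimum element to a maximal element via cover relations.
Counting all min-to-max paths in the cover graph.
Total maximal chains: 10


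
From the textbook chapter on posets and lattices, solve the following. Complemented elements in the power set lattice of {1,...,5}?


An element a is complemented if some b has a meet b = bottom, a join b = top.
every subset A has complement S\A, so all elements are complemented.
Complemented elements: {}, {1}, {2}, {3}, {4}, {5}, ... (26 more)
Count: 32
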